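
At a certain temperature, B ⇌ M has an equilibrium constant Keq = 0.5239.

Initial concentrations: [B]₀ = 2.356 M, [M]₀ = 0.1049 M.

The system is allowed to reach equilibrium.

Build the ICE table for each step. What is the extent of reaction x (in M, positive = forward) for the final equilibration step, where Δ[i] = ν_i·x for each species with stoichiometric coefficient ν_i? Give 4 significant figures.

Q₀ = 0.04452 vs Keq = 0.5239 ⇒ Q<K, forward
Step 1:
                    B           M
  init          2.356      0.1049
  Δ           -0.7411      0.7411
  eq            1.615       0.846
  solve Keq expr → x = 0.7411; check Q = 0.5239

x = 0.7411 M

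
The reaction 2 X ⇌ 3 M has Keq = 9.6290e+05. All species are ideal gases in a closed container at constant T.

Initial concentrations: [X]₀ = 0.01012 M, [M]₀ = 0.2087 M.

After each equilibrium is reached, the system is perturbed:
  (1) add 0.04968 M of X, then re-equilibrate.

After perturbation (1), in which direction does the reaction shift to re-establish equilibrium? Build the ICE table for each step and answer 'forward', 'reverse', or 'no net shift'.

Direction: forward

Q₀ = 88.76 vs Keq = 9.6290e+05 ⇒ Q<K, forward
Step 1:
                   X          M
  I          0.01012     0.2087
  C         -0.01001    0.01502
  E       1.0784e-04     0.2237
  solve Keq expr → x = 0.005006; check Q = 9.6290e+05
Then add 0.04968 M of X.
Step 2:
                   X          M
  I          0.04979     0.2237
  C         -0.04962    0.07443
  E       1.6591e-04     0.2982
  solve Keq expr → x = 0.02481; check Q = 9.6290e+05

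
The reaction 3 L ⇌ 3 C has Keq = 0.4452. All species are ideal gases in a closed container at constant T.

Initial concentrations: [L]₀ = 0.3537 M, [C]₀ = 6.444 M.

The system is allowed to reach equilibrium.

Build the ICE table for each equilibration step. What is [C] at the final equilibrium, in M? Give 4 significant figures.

[C]_eq = 2.943 M

Q₀ = 6047 vs Keq = 0.4452 ⇒ Q>K, reverse
Step 1:
                  L         C
  I          0.3537     6.444
  C           3.501    -3.501
  E           3.855     2.943
  solve Keq expr → x = -1.167; check Q = 0.4452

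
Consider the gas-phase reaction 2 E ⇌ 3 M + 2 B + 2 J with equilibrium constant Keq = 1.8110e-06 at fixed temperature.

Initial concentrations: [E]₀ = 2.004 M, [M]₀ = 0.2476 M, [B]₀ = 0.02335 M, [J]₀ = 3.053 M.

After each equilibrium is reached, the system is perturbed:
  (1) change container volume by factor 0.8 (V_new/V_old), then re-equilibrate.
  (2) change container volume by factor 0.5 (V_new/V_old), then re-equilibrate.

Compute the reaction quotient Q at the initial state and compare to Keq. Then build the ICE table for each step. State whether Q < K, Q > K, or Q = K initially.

Q₀ = 1.9208e-05 vs Keq = 1.8110e-06 ⇒ Q>K, reverse
Step 1:
                    E           M           B           J
  init          2.004      0.2476     0.02335       3.053
  Δ           0.01498    -0.02247    -0.01498    -0.01498
  eq            2.019      0.2251    0.008372       3.038
  solve Keq expr → x = -0.007489; check Q = 1.8110e-06
Then change container volume by factor 0.8 (V_new/V_old).
Step 2:
                    E           M           B           J
  init          2.524      0.2814     0.01047       3.798
  Δ          0.004248   -0.006372   -0.004248   -0.004248
  eq            2.528       0.275    0.006217       3.793
  solve Keq expr → x = -0.002124; check Q = 1.8110e-06
Then change container volume by factor 0.5 (V_new/V_old).
Step 3:
                    E           M           B           J
  init          5.056      0.5501     0.01243       7.587
  Δ           0.01013     -0.0152    -0.01013    -0.01013
  eq            5.066      0.5349      0.0023       7.576
  solve Keq expr → x = -0.005067; check Q = 1.8110e-06

Q₀ = 1.9208e-05; Q > K (proceeds reverse)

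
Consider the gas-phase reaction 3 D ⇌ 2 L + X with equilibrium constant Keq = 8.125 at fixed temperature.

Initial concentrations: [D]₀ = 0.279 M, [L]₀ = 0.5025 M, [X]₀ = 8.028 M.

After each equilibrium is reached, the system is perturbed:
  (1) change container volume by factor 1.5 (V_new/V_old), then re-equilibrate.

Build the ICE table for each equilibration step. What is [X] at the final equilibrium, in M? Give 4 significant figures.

[X]_eq = 5.303 M

Q₀ = 93.34 vs Keq = 8.125 ⇒ Q>K, reverse
Step 1:
                  D         L         X
  init        0.279    0.5025     8.028
  Δ          0.2198   -0.1465  -0.07325
  eq         0.4988     0.356     7.955
  solve Keq expr → x = -0.07325; check Q = 8.125
Then change container volume by factor 1.5 (V_new/V_old).
Step 2:
                  D         L         X
  init       0.3325    0.2373     5.303
  Δ               0         0         0
  eq         0.3325    0.2373     5.303
  solve Keq expr → x = 0; check Q = 8.125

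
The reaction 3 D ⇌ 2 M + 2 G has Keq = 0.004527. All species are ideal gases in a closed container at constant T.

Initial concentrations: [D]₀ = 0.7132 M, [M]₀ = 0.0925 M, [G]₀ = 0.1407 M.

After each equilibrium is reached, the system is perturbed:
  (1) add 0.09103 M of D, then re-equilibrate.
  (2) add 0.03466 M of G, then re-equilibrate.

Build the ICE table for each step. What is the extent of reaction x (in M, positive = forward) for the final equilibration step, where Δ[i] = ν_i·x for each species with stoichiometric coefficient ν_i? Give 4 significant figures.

x = -0.005507 M

Q₀ = 4.6691e-04 vs Keq = 0.004527 ⇒ Q<K, forward
Step 1:
                    D           M           G
  init         0.7132      0.0925      0.1407
  Δ          -0.09784     0.06522     0.06522
  eq           0.6154      0.1577      0.2059
  solve Keq expr → x = 0.03261; check Q = 0.004527
Then add 0.09103 M of D.
Step 2:
                    D           M           G
  init         0.7064      0.1577      0.2059
  Δ          -0.02219      0.0148      0.0148
  eq           0.6842      0.1725      0.2207
  solve Keq expr → x = 0.007398; check Q = 0.004527
Then add 0.03466 M of G.
Step 3:
                    D           M           G
  init         0.6842      0.1725      0.2554
  Δ           0.01652    -0.01101    -0.01101
  eq           0.7007      0.1615      0.2444
  solve Keq expr → x = -0.005507; check Q = 0.004527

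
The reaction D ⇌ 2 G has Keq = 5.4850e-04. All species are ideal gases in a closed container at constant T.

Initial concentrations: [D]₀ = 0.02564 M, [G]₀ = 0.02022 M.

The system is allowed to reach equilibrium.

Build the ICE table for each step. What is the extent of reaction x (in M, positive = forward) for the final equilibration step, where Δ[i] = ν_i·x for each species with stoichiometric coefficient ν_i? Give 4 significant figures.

Q₀ = 0.01595 vs Keq = 5.4850e-04 ⇒ Q>K, reverse
Step 1:
                   D          G
  init       0.02564    0.02022
  Δ         0.007963   -0.01593
  eq          0.0336   0.004293
  solve Keq expr → x = -0.007963; check Q = 5.4850e-04

x = -0.007963 M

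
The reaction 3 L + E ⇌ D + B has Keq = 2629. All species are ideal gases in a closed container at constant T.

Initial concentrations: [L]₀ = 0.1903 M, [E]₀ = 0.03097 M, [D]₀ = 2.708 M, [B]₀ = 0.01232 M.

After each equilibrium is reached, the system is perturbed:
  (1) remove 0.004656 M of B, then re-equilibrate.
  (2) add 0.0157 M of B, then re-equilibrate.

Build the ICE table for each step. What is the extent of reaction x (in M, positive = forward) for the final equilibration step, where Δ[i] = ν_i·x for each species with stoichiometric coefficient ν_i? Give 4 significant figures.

x = -0.002774 M

Q₀ = 156.3 vs Keq = 2629 ⇒ Q<K, forward
Step 1:
                    L           E           D           B
  init         0.1903     0.03097       2.708     0.01232
  Δ          -0.05474    -0.01825     0.01825     0.01825
  eq           0.1356     0.01272       2.726     0.03057
  solve Keq expr → x = 0.01825; check Q = 2629
Then remove 0.004656 M of B.
Step 2:
                    L           E           D           B
  init         0.1356     0.01272       2.726     0.02591
  Δ         -0.002654 -8.8455e-04  8.8455e-04  8.8455e-04
  eq           0.1329     0.01184       2.727     0.02679
  solve Keq expr → x = 8.8455e-04; check Q = 2629
Then add 0.0157 M of B.
Step 3:
                    L           E           D           B
  init         0.1329     0.01184       2.727     0.04249
  Δ          0.008321    0.002774   -0.002774   -0.002774
  eq           0.1412     0.01461       2.724     0.03972
  solve Keq expr → x = -0.002774; check Q = 2629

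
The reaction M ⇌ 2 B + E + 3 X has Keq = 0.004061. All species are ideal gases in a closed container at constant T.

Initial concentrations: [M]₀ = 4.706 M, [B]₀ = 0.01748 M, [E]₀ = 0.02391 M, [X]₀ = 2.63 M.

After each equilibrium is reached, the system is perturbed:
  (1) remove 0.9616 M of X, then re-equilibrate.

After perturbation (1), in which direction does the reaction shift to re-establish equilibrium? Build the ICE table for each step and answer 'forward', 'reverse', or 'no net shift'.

Q₀ = 2.8241e-05 vs Keq = 0.004061 ⇒ Q<K, forward
Step 1:
                    M           B           E           X
  Initial       4.706     0.01748     0.02391        2.63
  Change     -0.04717     0.09434     0.04717      0.1415
  Equil         4.659      0.1118     0.07108       2.772
  solve Keq expr → x = 0.04717; check Q = 0.004061
Then remove 0.9616 M of X.
Step 2:
                    M           B           E           X
  Initial       4.659      0.1118     0.07108        1.81
  Change      -0.0278     0.05559      0.0278     0.08339
  Equil         4.631      0.1674     0.09888       1.893
  solve Keq expr → x = 0.0278; check Q = 0.004061

Direction: forward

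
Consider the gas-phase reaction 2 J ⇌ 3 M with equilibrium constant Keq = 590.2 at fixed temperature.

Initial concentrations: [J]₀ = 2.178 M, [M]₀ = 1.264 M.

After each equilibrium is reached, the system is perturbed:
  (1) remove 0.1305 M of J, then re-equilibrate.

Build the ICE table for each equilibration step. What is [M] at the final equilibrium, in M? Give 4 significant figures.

Q₀ = 0.4257 vs Keq = 590.2 ⇒ Q<K, forward
Step 1:
                   J          M
  Initial      2.178      1.264
  Change      -1.845      2.767
  Equil       0.3332      4.031
  solve Keq expr → x = 0.9224; check Q = 590.2
Then remove 0.1305 M of J.
Step 2:
                   J          M
  Initial     0.2027      4.031
  Change      0.1102    -0.1653
  Equil       0.3129      3.866
  solve Keq expr → x = -0.05511; check Q = 590.2

[M]_eq = 3.866 M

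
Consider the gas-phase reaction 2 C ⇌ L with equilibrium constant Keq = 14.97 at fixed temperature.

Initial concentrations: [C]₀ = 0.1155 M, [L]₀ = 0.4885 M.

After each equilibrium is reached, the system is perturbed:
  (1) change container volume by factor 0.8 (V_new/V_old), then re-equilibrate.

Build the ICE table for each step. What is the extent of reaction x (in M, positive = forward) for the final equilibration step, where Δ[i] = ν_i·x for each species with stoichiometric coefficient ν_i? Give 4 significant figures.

x = 0.01065 M

Q₀ = 36.62 vs Keq = 14.97 ⇒ Q>K, reverse
Step 1:
                    C           L
  I            0.1155      0.4885
  C           0.05955    -0.02978
  E            0.1751      0.4587
  solve Keq expr → x = -0.02978; check Q = 14.97
Then change container volume by factor 0.8 (V_new/V_old).
Step 2:
                    C           L
  I            0.2188      0.5734
  C          -0.02129     0.01065
  E            0.1975      0.5841
  solve Keq expr → x = 0.01065; check Q = 14.97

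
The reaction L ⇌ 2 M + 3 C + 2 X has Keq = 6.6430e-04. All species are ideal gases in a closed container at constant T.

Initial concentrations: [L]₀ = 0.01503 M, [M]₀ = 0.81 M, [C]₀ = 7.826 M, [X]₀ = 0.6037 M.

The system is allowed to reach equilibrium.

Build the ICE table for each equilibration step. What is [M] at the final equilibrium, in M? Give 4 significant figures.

[M]_eq = 0.2101 M

Q₀ = 7626 vs Keq = 6.6430e-04 ⇒ Q>K, reverse
Step 1:
                  L         M         C         X
  Initial   0.01503      0.81     7.826    0.6037
  Change        0.3   -0.5999   -0.8999   -0.5999
  Equil       0.315    0.2101     6.926  0.003778
  solve Keq expr → x = -0.3; check Q = 6.6430e-04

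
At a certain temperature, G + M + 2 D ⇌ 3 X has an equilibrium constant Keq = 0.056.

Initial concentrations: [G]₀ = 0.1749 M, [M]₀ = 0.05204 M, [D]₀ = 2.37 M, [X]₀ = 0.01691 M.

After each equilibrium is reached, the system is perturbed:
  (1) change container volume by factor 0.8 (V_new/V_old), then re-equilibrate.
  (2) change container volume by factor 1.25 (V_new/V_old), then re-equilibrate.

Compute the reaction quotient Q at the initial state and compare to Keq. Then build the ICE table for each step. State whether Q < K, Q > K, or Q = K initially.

Q₀ = 9.4582e-05; Q < K (proceeds forward)

Q₀ = 9.4582e-05 vs Keq = 0.056 ⇒ Q<K, forward
Step 1:
                   G          M          D          X
  Initial     0.1749    0.05204       2.37    0.01691
  Change    -0.02822   -0.02822   -0.05643    0.08465
  Equil       0.1467    0.02382      2.314     0.1016
  solve Keq expr → x = 0.02822; check Q = 0.056
Then change container volume by factor 0.8 (V_new/V_old).
Step 2:
                   G          M          D          X
  Initial     0.1834    0.02978      2.892     0.1269
  Change   -0.002012  -0.002012  -0.004024   0.006036
  Equil       0.1813    0.02777      2.888      0.133
  solve Keq expr → x = 0.002012; check Q = 0.056
Then change container volume by factor 1.25 (V_new/V_old).
Step 3:
                   G          M          D          X
  Initial     0.1451    0.02221       2.31     0.1064
  Change     0.00161    0.00161   0.003219  -0.004829
  Equil       0.1467    0.02382      2.314     0.1016
  solve Keq expr → x = -0.00161; check Q = 0.056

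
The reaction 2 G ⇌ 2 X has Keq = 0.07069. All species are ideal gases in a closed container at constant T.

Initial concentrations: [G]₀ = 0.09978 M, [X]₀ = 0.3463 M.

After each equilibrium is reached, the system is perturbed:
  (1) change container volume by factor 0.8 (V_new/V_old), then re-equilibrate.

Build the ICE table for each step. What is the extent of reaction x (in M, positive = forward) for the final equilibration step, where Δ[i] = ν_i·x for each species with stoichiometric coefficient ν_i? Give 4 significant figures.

Q₀ = 12.05 vs Keq = 0.07069 ⇒ Q>K, reverse
Step 1:
                    G           X
  Initial     0.09978      0.3463
  Change       0.2526     -0.2526
  Equil        0.3524     0.09369
  solve Keq expr → x = -0.1263; check Q = 0.07069
Then change container volume by factor 0.8 (V_new/V_old).
Step 2:
                    G           X
  Initial      0.4405      0.1171
  Change            0           0
  Equil        0.4405      0.1171
  solve Keq expr → x = 0; check Q = 0.07069

x = 0 M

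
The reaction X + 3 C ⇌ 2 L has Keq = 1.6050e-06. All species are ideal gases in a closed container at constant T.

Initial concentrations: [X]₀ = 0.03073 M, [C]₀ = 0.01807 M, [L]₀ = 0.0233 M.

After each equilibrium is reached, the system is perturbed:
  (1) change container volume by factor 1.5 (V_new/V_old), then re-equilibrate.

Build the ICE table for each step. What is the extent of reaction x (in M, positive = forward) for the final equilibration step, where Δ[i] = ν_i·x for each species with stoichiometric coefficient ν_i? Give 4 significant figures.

x = -3.5369e-07 M

Q₀ = 2994 vs Keq = 1.6050e-06 ⇒ Q>K, reverse
Step 1:
                   X          C          L
  I          0.03073    0.01807     0.0233
  C          0.01165    0.03495    -0.0233
  E          0.04238    0.05302 3.1835e-06
  solve Keq expr → x = -0.01165; check Q = 1.6050e-06
Then change container volume by factor 1.5 (V_new/V_old).
Step 2:
                   X          C          L
  I          0.02825    0.03534 2.1224e-06
  C       3.5369e-07 1.0611e-06 -7.0738e-07
  E          0.02825    0.03534 1.4150e-06
  solve Keq expr → x = -3.5369e-07; check Q = 1.6050e-06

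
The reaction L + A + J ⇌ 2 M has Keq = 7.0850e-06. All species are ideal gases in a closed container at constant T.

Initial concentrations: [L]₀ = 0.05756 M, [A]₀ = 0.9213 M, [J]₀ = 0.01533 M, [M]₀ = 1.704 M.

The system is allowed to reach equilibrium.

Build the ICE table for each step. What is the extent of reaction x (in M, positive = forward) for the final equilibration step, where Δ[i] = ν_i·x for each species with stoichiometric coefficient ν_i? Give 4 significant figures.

x = -0.8504 M

Q₀ = 3572 vs Keq = 7.0850e-06 ⇒ Q>K, reverse
Step 1:
                  L         A         J         M
  I         0.05756    0.9213   0.01533     1.704
  C          0.8504    0.8504    0.8504    -1.701
  E           0.908     1.772    0.8658  0.003141
  solve Keq expr → x = -0.8504; check Q = 7.0850e-06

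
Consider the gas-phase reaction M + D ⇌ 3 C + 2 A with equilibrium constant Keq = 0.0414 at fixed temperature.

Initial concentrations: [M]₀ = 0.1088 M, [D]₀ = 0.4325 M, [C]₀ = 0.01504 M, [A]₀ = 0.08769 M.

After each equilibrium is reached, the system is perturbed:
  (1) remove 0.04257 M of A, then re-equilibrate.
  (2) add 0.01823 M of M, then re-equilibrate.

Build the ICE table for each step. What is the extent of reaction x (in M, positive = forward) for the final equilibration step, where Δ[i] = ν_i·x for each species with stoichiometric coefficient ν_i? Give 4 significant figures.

x = 0.005354 M

Q₀ = 5.5594e-07 vs Keq = 0.0414 ⇒ Q<K, forward
Step 1:
                  M         D         C         A
  init       0.1088    0.4325   0.01504   0.08769
  Δ        -0.06983  -0.06983    0.2095    0.1397
  eq        0.03897    0.3627    0.2245    0.2274
  solve Keq expr → x = 0.06983; check Q = 0.0414
Then remove 0.04257 M of A.
Step 2:
                  M         D         C         A
  init      0.03897    0.3627    0.2245    0.1848
  Δ       -0.004602 -0.004602   0.01381  0.009203
  eq        0.03437    0.3581    0.2383     0.194
  solve Keq expr → x = 0.004602; check Q = 0.0414
Then add 0.01823 M of M.
Step 3:
                  M         D         C         A
  init       0.0526    0.3581    0.2383     0.194
  Δ       -0.005354 -0.005354   0.01606   0.01071
  eq        0.04724    0.3527    0.2544    0.2047
  solve Keq expr → x = 0.005354; check Q = 0.0414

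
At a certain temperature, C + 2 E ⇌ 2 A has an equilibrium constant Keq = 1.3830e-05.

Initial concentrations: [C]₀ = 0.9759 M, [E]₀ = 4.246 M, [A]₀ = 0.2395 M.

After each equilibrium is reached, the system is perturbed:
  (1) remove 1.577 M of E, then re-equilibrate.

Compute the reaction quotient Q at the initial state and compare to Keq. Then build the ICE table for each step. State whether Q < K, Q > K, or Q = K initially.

Q₀ = 0.00326 vs Keq = 1.3830e-05 ⇒ Q>K, reverse
Step 1:
                  C         E         A
  init       0.9759     4.246    0.2395
  Δ          0.1111    0.2222   -0.2222
  eq          1.087     4.468   0.01732
  solve Keq expr → x = -0.1111; check Q = 1.3830e-05
Then remove 1.577 M of E.
Step 2:
                  C         E         A
  init        1.087     2.891   0.01732
  Δ        0.003038  0.006075 -0.006075
  eq           1.09     2.897   0.01125
  solve Keq expr → x = -0.003038; check Q = 1.3830e-05

Q₀ = 0.00326; Q > K (proceeds reverse)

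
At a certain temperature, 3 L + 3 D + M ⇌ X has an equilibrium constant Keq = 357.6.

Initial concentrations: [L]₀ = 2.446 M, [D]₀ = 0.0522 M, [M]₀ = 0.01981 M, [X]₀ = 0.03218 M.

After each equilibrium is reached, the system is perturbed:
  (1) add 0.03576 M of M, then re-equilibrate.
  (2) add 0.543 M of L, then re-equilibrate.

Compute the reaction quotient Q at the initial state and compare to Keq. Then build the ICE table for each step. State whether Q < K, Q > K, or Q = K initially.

Q₀ = 780.4 vs Keq = 357.6 ⇒ Q>K, reverse
Step 1:
                    L           D           M           X
  I             2.446      0.0522     0.01981     0.03218
  C          0.009702    0.009702    0.003234   -0.003234
  E             2.456      0.0619     0.02304     0.02895
  solve Keq expr → x = -0.003234; check Q = 357.6
Then add 0.03576 M of M.
Step 2:
                    L           D           M           X
  I             2.456      0.0619      0.0588     0.02895
  C          -0.01297    -0.01297   -0.004323    0.004323
  E             2.443     0.04893     0.05448     0.03327
  solve Keq expr → x = 0.004323; check Q = 357.6
Then add 0.543 M of L.
Step 3:
                    L           D           M           X
  I             2.986     0.04893     0.05448     0.03327
  C         -0.007231   -0.007231    -0.00241     0.00241
  E             2.979      0.0417     0.05207     0.03568
  solve Keq expr → x = 0.00241; check Q = 357.6

Q₀ = 780.4; Q > K (proceeds reverse)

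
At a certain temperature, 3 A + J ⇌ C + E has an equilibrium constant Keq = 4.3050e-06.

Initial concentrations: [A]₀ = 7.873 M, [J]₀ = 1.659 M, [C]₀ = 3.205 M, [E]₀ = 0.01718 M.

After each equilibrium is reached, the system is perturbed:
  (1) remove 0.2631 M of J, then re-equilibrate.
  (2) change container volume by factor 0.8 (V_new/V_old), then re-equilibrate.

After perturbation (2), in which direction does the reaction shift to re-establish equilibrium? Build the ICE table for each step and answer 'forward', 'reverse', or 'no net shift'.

Q₀ = 6.8012e-05 vs Keq = 4.3050e-06 ⇒ Q>K, reverse
Step 1:
                    A           J           C           E
  Initial       7.873       1.659       3.205     0.01718
  Change      0.04817     0.01606    -0.01606    -0.01606
  Equil         7.921       1.675       3.189    0.001124
  solve Keq expr → x = -0.01606; check Q = 4.3050e-06
Then remove 0.2631 M of J.
Step 2:
                    A           J           C           E
  Initial       7.921       1.412       3.189    0.001124
  Change   5.2850e-04  1.7617e-04 -1.7617e-04 -1.7617e-04
  Equil         7.922       1.412       3.189  9.4772e-04
  solve Keq expr → x = -1.7617e-04; check Q = 4.3050e-06
Then change container volume by factor 0.8 (V_new/V_old).
Step 3:
                    A           J           C           E
  Initial       9.902       1.765       3.986    0.001185
  Change    -0.001993 -6.6424e-04  6.6424e-04  6.6424e-04
  Equil           9.9       1.765       3.987    0.001849
  solve Keq expr → x = 6.6424e-04; check Q = 4.3050e-06

Direction: forward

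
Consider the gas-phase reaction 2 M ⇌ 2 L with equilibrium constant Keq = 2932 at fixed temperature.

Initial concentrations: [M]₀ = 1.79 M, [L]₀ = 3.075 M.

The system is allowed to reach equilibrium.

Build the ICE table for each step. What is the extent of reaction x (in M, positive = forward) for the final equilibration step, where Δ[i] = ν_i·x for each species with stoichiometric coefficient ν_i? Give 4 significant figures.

Q₀ = 2.951 vs Keq = 2932 ⇒ Q<K, forward
Step 1:
                  M         L
  Initial      1.79     3.075
  Change     -1.702     1.702
  Equil     0.08822     4.777
  solve Keq expr → x = 0.8509; check Q = 2932

x = 0.8509 M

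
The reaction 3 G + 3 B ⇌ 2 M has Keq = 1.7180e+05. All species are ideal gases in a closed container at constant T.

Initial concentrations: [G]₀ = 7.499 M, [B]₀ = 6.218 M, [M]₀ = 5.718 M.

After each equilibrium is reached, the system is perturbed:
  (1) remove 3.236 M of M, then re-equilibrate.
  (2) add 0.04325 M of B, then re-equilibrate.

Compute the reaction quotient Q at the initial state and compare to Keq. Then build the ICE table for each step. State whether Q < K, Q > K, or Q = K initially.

Q₀ = 3.2250e-04 vs Keq = 1.7180e+05 ⇒ Q<K, forward
Step 1:
                    G           B           M
  init          7.499       6.218       5.718
  Δ            -6.157      -6.157       4.104
  eq            1.342     0.06146       9.822
  solve Keq expr → x = 2.052; check Q = 1.7180e+05
Then remove 3.236 M of M.
Step 2:
                    G           B           M
  init          1.342     0.06146       6.586
  Δ          -0.01384    -0.01384    0.009226
  eq            1.329     0.04762       6.596
  solve Keq expr → x = 0.004613; check Q = 1.7180e+05
Then add 0.04325 M of B.
Step 3:
                    G           B           M
  init          1.329     0.09087       6.596
  Δ          -0.04157    -0.04157     0.02772
  eq            1.287     0.04929       6.623
  solve Keq expr → x = 0.01386; check Q = 1.7180e+05

Q₀ = 3.2250e-04; Q < K (proceeds forward)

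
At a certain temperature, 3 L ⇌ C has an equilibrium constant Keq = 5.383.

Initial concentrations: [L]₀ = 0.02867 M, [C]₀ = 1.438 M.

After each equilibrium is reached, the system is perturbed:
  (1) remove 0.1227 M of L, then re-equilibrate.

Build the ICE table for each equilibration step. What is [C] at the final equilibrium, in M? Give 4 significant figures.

[C]_eq = 1.204 M

Q₀ = 6.1021e+04 vs Keq = 5.383 ⇒ Q>K, reverse
Step 1:
                    L           C
  Initial     0.02867       1.438
  Change       0.5848     -0.1949
  Equil        0.6135       1.243
  solve Keq expr → x = -0.1949; check Q = 5.383
Then remove 0.1227 M of L.
Step 2:
                    L           C
  Initial      0.4908       1.243
  Change       0.1163    -0.03875
  Equil        0.6071       1.204
  solve Keq expr → x = -0.03875; check Q = 5.383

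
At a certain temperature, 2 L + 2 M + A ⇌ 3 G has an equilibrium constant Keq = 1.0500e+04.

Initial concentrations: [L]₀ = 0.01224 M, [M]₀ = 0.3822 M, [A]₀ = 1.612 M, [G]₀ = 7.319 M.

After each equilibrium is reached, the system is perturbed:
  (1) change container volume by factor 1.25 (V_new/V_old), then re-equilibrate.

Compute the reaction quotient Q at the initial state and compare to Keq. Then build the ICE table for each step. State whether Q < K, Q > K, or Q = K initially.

Q₀ = 1.1113e+07 vs Keq = 1.0500e+04 ⇒ Q>K, reverse
Step 1:
                    L           M           A           G
  Initial     0.01224      0.3822       1.612       7.319
  Change       0.2173      0.2173      0.1086     -0.3259
  Equil        0.2295      0.5995       1.721       6.993
  solve Keq expr → x = -0.1086; check Q = 1.0500e+04
Then change container volume by factor 1.25 (V_new/V_old).
Step 2:
                    L           M           A           G
  Initial      0.1836      0.4796       1.377       5.594
  Change      0.02912     0.02912     0.01456    -0.04367
  Equil        0.2127      0.5087       1.391       5.551
  solve Keq expr → x = -0.01456; check Q = 1.0500e+04

Q₀ = 1.1113e+07; Q > K (proceeds reverse)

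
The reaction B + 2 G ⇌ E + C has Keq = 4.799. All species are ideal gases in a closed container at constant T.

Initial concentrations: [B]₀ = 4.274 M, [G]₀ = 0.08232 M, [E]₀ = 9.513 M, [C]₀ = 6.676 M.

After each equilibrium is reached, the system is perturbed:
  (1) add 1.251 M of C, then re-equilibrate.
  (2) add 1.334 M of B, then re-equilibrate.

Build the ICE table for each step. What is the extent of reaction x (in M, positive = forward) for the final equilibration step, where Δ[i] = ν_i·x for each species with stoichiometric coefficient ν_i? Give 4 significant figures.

Q₀ = 2193 vs Keq = 4.799 ⇒ Q>K, reverse
Step 1:
                    B           G           E           C
  init          4.274     0.08232       9.513       6.676
  Δ            0.7013       1.403     -0.7013     -0.7013
  eq            4.975       1.485       8.812       5.975
  solve Keq expr → x = -0.7013; check Q = 4.799
Then add 1.251 M of C.
Step 2:
                    B           G           E           C
  init          4.975       1.485       8.812       7.226
  Δ           0.06256      0.1251    -0.06256    -0.06256
  eq            5.038        1.61       8.749       7.163
  solve Keq expr → x = -0.06256; check Q = 4.799
Then add 1.334 M of B.
Step 3:
                    B           G           E           C
  init          6.372        1.61       8.749       7.163
  Δ           -0.0777     -0.1554      0.0777      0.0777
  eq            6.294       1.455       8.827       7.241
  solve Keq expr → x = 0.0777; check Q = 4.799

x = 0.0777 M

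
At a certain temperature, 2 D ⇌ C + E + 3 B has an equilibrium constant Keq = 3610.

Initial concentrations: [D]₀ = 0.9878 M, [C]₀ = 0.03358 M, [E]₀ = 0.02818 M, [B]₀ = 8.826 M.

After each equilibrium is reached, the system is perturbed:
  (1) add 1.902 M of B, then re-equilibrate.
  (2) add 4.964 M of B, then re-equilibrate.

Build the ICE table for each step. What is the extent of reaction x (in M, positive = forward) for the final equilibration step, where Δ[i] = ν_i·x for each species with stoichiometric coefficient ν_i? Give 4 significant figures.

x = -0.05654 M

Q₀ = 0.6668 vs Keq = 3610 ⇒ Q<K, forward
Step 1:
                    D           C           E           B
  I            0.9878     0.03358     0.02818       8.826
  C           -0.7697      0.3848      0.3848       1.154
  E            0.2181      0.4184       0.413        9.98
  solve Keq expr → x = 0.3848; check Q = 3610
Then add 1.902 M of B.
Step 2:
                    D           C           E           B
  I            0.2181      0.4184       0.413       11.88
  C           0.04689    -0.02344    -0.02344    -0.07033
  E             0.265       0.395      0.3896       11.81
  solve Keq expr → x = -0.02344; check Q = 3610
Then add 4.964 M of B.
Step 3:
                    D           C           E           B
  I             0.265       0.395      0.3896       16.78
  C            0.1131    -0.05654    -0.05654     -0.1696
  E            0.3781      0.3384       0.333       16.61
  solve Keq expr → x = -0.05654; check Q = 3610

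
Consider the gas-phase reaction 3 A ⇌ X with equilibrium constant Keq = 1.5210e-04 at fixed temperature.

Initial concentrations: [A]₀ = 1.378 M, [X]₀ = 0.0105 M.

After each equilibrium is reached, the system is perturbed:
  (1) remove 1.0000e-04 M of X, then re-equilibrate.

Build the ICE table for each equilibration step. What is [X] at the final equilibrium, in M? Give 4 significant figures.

[X]_eq = 4.2449e-04 M

Q₀ = 0.004013 vs Keq = 1.5210e-04 ⇒ Q>K, reverse
Step 1:
                    A           X
  I             1.378      0.0105
  C           0.03023    -0.01008
  E             1.408  4.2476e-04
  solve Keq expr → x = -0.01008; check Q = 1.5210e-04
Then remove 1.0000e-04 M of X.
Step 2:
                    A           X
  I             1.408  3.2476e-04
  C       -2.9919e-04  9.9729e-05
  E             1.408  4.2449e-04
  solve Keq expr → x = 9.9729e-05; check Q = 1.5210e-04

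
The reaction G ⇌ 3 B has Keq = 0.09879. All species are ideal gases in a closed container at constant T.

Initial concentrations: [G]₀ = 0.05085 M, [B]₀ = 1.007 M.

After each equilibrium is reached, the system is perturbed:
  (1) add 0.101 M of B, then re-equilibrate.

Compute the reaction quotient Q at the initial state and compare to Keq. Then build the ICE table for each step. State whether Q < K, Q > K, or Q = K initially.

Q₀ = 20.08; Q > K (proceeds reverse)

Q₀ = 20.08 vs Keq = 0.09879 ⇒ Q>K, reverse
Step 1:
                   G          B
  Initial    0.05085      1.007
  Change      0.2342    -0.7027
  Equil       0.2851     0.3043
  solve Keq expr → x = -0.2342; check Q = 0.09879
Then add 0.101 M of B.
Step 2:
                   G          B
  Initial     0.2851     0.4053
  Change      0.0302   -0.09061
  Equil       0.3153     0.3146
  solve Keq expr → x = -0.0302; check Q = 0.09879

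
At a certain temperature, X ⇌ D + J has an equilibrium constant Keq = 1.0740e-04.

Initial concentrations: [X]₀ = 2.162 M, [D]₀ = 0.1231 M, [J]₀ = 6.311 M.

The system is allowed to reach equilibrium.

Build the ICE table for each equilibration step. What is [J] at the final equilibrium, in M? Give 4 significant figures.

[J]_eq = 6.188 M

Q₀ = 0.3593 vs Keq = 1.0740e-04 ⇒ Q>K, reverse
Step 1:
                    X           D           J
  I             2.162      0.1231       6.311
  C            0.1231     -0.1231     -0.1231
  E             2.285  3.9660e-05       6.188
  solve Keq expr → x = -0.1231; check Q = 1.0740e-04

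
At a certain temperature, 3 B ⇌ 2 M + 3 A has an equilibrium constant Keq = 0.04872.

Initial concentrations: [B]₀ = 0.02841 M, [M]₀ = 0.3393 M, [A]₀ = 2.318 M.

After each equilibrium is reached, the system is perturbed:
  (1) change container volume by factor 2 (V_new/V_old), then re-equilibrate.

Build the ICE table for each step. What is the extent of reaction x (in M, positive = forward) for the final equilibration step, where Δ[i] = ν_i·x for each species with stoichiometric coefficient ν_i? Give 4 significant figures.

x = 0.005649 M

Q₀ = 6.2531e+04 vs Keq = 0.04872 ⇒ Q>K, reverse
Step 1:
                    B           M           A
  I           0.02841      0.3393       2.318
  C            0.4637     -0.3091     -0.4637
  E            0.4921     0.03018       1.854
  solve Keq expr → x = -0.1546; check Q = 0.04872
Then change container volume by factor 2 (V_new/V_old).
Step 2:
                    B           M           A
  I             0.246     0.01509      0.9272
  C          -0.01695      0.0113     0.01695
  E            0.2291     0.02639      0.9441
  solve Keq expr → x = 0.005649; check Q = 0.04872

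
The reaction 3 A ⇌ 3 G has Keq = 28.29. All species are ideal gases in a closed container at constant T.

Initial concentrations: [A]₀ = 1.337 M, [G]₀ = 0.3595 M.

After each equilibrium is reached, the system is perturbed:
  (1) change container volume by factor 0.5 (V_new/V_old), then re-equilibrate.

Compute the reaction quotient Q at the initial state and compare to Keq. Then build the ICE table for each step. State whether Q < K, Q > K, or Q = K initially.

Q₀ = 0.01944 vs Keq = 28.29 ⇒ Q<K, forward
Step 1:
                  A         G
  Initial     1.337    0.3595
  Change    -0.9178    0.9178
  Equil      0.4192     1.277
  solve Keq expr → x = 0.3059; check Q = 28.29
Then change container volume by factor 0.5 (V_new/V_old).
Step 2:
                  A         G
  Initial    0.8384     2.555
  Change          0         0
  Equil      0.8384     2.555
  solve Keq expr → x = 0; check Q = 28.29

Q₀ = 0.01944; Q < K (proceeds forward)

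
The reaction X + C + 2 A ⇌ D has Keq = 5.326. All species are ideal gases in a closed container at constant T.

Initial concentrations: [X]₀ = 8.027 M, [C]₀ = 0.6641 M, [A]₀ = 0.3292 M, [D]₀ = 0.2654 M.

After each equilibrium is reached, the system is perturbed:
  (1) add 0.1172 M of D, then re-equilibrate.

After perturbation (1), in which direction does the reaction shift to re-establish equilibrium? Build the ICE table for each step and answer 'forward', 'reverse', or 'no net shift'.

Direction: reverse

Q₀ = 0.4594 vs Keq = 5.326 ⇒ Q<K, forward
Step 1:
                    X           C           A           D
  I             8.027      0.6641      0.3292      0.2654
  C           -0.1023     -0.1023     -0.2047      0.1023
  E             7.925      0.5618      0.1245      0.3677
  solve Keq expr → x = 0.1023; check Q = 5.326
Then add 0.1172 M of D.
Step 2:
                    X           C           A           D
  I             7.925      0.5618      0.1245      0.4849
  C          0.008097    0.008097     0.01619   -0.008097
  E             7.933      0.5699      0.1407      0.4768
  solve Keq expr → x = -0.008097; check Q = 5.326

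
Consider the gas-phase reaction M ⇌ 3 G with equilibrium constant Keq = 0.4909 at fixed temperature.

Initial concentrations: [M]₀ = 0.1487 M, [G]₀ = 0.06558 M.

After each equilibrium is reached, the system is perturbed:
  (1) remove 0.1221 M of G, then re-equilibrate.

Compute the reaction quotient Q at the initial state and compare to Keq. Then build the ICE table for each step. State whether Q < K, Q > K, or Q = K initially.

Q₀ = 0.001897 vs Keq = 0.4909 ⇒ Q<K, forward
Step 1:
                   M          G
  init        0.1487    0.06558
  Δ         -0.08381     0.2514
  eq         0.06489      0.317
  solve Keq expr → x = 0.08381; check Q = 0.4909
Then remove 0.1221 M of G.
Step 2:
                   M          G
  init       0.06489     0.1949
  Δ         -0.02493    0.07479
  eq         0.03996     0.2697
  solve Keq expr → x = 0.02493; check Q = 0.4909

Q₀ = 0.001897; Q < K (proceeds forward)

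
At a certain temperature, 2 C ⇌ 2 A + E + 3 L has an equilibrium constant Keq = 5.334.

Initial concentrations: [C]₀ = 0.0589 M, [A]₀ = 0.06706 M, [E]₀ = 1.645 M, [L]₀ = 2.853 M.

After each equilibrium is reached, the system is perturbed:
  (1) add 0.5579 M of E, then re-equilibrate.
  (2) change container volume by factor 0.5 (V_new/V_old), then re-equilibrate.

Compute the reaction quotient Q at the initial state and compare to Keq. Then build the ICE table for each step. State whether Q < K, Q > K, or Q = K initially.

Q₀ = 49.52; Q > K (proceeds reverse)

Q₀ = 49.52 vs Keq = 5.334 ⇒ Q>K, reverse
Step 1:
                    C           A           E           L
  Initial      0.0589     0.06706       1.645       2.853
  Change      0.03203    -0.03203    -0.01602    -0.04805
  Equil       0.09093     0.03503       1.629       2.805
  solve Keq expr → x = -0.01602; check Q = 5.334
Then add 0.5579 M of E.
Step 2:
                    C           A           E           L
  Initial     0.09093     0.03503       2.187       2.805
  Change     0.003523   -0.003523   -0.001762   -0.005285
  Equil       0.09446      0.0315       2.185         2.8
  solve Keq expr → x = -0.001762; check Q = 5.334
Then change container volume by factor 0.5 (V_new/V_old).
Step 3:
                    C           A           E           L
  Initial      0.1889     0.06301        4.37       5.599
  Change      0.04326    -0.04326    -0.02163    -0.06489
  Equil        0.2322     0.01975       4.349       5.534
  solve Keq expr → x = -0.02163; check Q = 5.334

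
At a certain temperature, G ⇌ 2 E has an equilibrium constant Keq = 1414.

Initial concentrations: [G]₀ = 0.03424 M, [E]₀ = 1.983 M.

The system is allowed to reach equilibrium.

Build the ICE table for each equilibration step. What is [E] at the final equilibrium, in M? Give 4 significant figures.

Q₀ = 114.8 vs Keq = 1414 ⇒ Q<K, forward
Step 1:
                    G           E
  Initial     0.03424       1.983
  Change     -0.03128     0.06256
  Equil      0.002959       2.046
  solve Keq expr → x = 0.03128; check Q = 1414

[E]_eq = 2.046 M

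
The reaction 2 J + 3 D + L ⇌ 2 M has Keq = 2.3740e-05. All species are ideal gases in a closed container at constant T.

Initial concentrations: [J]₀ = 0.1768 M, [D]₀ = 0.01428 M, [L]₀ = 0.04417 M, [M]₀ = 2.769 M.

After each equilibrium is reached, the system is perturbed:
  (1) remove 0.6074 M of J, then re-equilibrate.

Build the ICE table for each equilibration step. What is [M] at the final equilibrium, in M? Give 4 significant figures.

Q₀ = 1.9071e+09 vs Keq = 2.3740e-05 ⇒ Q>K, reverse
Step 1:
                    J           D           L           M
  I            0.1768     0.01428     0.04417       2.769
  C             2.642       3.963       1.321      -2.642
  E             2.819       3.977       1.365      0.1272
  solve Keq expr → x = -1.321; check Q = 2.3740e-05
Then remove 0.6074 M of J.
Step 2:
                    J           D           L           M
  I             2.211       3.977       1.365      0.1272
  C           0.02446     0.03669     0.01223    -0.02446
  E             2.236       4.014       1.377      0.1028
  solve Keq expr → x = -0.01223; check Q = 2.3740e-05

[M]_eq = 0.1028 M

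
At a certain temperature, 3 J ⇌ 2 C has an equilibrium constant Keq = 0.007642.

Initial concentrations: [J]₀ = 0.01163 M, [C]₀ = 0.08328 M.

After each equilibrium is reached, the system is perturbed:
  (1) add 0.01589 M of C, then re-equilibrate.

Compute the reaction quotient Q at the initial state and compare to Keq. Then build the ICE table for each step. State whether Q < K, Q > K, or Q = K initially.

Q₀ = 4409; Q > K (proceeds reverse)

Q₀ = 4409 vs Keq = 0.007642 ⇒ Q>K, reverse
Step 1:
                    J           C
  I           0.01163     0.08328
  C            0.1187    -0.07916
  E            0.1304    0.004115
  solve Keq expr → x = -0.03958; check Q = 0.007642
Then add 0.01589 M of C.
Step 2:
                    J           C
  I            0.1304     0.02001
  C           0.02219     -0.0148
  E            0.1526     0.00521
  solve Keq expr → x = -0.007398; check Q = 0.007642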